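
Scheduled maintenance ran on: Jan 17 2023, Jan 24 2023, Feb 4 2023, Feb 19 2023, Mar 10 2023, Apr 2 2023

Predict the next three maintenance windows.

Apr 29 2023, May 30 2023, Jul 4 2023

Intervals are 7, 11, 15, 19, 23 days — an arithmetic progression with common difference 4.
Next gap: 27 days. Apr 2 2023 + 27 days = Apr 29 2023.
Next gap: 31 days. Apr 29 2023 + 31 days = May 30 2023.
Next gap: 35 days. May 30 2023 + 35 days = Jul 4 2023.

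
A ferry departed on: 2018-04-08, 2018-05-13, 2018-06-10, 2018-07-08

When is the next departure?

These are Sundays at 28- or 35-day spacing (35, 28, 28).
The pattern: 2nd Sunday of the month.
August 2018 — 2nd Sunday is 2018-08-12.

2018-08-12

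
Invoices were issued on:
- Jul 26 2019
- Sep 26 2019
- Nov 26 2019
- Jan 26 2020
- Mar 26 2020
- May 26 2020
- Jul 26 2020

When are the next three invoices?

The day-of-month is always 26 (62, 61, 61, 60, 61, 61 days between events).
So this recurs on the 26th of every 2 months.
September 2020: Sep 26 2020.
Next: November 2020 → Nov 26 2020.
January 2021: Jan 26 2021.

Sep 26 2020, Nov 26 2020, Jan 26 2021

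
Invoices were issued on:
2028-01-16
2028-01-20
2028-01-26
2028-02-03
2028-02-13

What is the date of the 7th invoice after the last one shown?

Intervals are 4, 6, 8, 10 days — an arithmetic progression with common difference 2.
Next gap: 12 days. 2028-02-13 + 12 days = 2028-02-25.
Next gap: 14 days. 2028-02-25 + 14 days = 2028-03-10.
Next gap: 16 days. 2028-03-10 + 16 days = 2028-03-26.
Next gap: 18 days. 2028-03-26 + 18 days = 2028-04-13.
Next gap: 20 days. 2028-04-13 + 20 days = 2028-05-03.
Next gap: 22 days. 2028-05-03 + 22 days = 2028-05-25.
Next gap: 24 days. 2028-05-25 + 24 days = 2028-06-18.

2028-06-18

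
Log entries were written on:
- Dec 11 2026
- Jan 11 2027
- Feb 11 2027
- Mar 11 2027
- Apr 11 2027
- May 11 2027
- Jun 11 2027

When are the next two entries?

The day-of-month is always 11 (31, 31, 28, 31, 30, 31 days between events).
So this recurs on the 11th of each month.
Next: July 2027 → Jul 11 2027.
August 2027: Aug 11 2027.

Jul 11 2027, Aug 11 2027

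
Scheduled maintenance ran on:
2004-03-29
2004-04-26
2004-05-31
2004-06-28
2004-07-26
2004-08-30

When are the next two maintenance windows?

These are Mondays with 28, 35, 28, 28, 35-day gaps.
Each is the final Monday of its month — 2004-03-29 is past the 28th, so '4th Monday' doesn't fit.
September 2004 ends with Monday 2004-09-27.
October 2004 ends with Monday 2004-10-25.

2004-09-27, 2004-10-25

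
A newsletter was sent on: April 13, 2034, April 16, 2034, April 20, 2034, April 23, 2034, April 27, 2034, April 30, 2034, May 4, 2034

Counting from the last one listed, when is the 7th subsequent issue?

The gap pattern 3, 4, 3, 4, 3, 4 repeats every 2 events.
These are the Thursdays and Sundays of each week.
Next Sunday: May 7, 2034.
Next Thursday: May 11, 2034.
Next Sunday: May 14, 2034.
Next Thursday: May 18, 2034.
Next Sunday: May 21, 2034.
The following Thursday is May 25, 2034.
Next Sunday: May 28, 2034.

May 28, 2034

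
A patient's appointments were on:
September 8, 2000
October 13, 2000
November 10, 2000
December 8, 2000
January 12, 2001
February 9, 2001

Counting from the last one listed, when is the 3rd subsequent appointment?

May 11, 2001

These are Fridays at 28- or 35-day spacing (35, 28, 28, 35, 28).
The pattern: 2nd Friday of the month.
2nd Friday of March 2001: March 9, 2001.
2nd Friday of April 2001: April 13, 2001.
May 2001 — 2nd Friday is May 11, 2001.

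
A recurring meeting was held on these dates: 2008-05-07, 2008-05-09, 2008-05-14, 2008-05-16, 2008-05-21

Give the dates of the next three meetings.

Gaps: 2, 5, 2, 5 days — not constant, but cyclic with period 2.
The events fall on every Wednesday and Friday.
Next Friday: 2008-05-23.
Next Wednesday: 2008-05-28.
The following Friday is 2008-05-30.

2008-05-23, 2008-05-28, 2008-05-30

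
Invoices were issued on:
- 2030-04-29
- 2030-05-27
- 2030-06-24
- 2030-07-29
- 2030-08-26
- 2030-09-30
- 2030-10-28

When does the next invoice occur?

2030-11-25

Every date is a Monday; gaps 28, 28, 35, 28, 35, 28 days.
Each is the last Monday of its month (at least one falls on the 29th or later, ruling out '4th Monday').
November 2030 ends with Monday 2030-11-25.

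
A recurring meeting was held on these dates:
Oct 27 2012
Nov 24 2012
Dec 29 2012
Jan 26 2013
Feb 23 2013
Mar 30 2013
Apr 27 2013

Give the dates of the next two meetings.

May 25 2013, Jun 29 2013

All Saturdays; the gaps (28, 35, 28, 28, 35, 28) vary with month length.
This is the last Saturday of each month.
May 2013 ends with Saturday May 25 2013.
June 2013 ends with Saturday Jun 29 2013.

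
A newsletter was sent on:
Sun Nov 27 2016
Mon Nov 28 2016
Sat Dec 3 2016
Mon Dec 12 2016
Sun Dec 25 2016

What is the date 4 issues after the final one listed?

Gaps: 1, 5, 9, 13 days — each gap is 4 larger than the previous one.
Next gap: 17 days. Sun Dec 25 2016 + 17 days = Wed Jan 11 2017.
Next gap: 21 days. Wed Jan 11 2017 + 21 days = Wed Feb 1 2017.
Next gap: 25 days. Wed Feb 1 2017 + 25 days = Sun Feb 26 2017.
Next gap: 29 days. Sun Feb 26 2017 + 29 days = Mon Mar 27 2017.

Mon Mar 27 2017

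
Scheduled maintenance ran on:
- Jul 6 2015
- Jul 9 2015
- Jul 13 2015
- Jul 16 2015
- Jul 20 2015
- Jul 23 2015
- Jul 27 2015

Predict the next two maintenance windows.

Gaps: 3, 4, 3, 4, 3, 4 days — not constant, but cyclic with period 2.
The events fall on every Monday and Thursday.
Next Thursday: Jul 30 2015.
The following Monday is Aug 3 2015.

Jul 30 2015, Aug 3 2015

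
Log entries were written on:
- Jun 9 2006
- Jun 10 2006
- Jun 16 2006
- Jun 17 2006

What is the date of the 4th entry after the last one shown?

Jul 1 2006

Gaps: 1, 6, 1 days — not constant, but cyclic with period 2.
The events fall on every Friday and Saturday.
Next Friday: Jun 23 2006.
Next Saturday: Jun 24 2006.
Next Friday: Jun 30 2006.
The following Saturday is Jul 1 2006.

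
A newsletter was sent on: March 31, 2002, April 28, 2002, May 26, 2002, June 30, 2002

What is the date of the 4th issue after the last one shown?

October 27, 2002

These are Sundays with 28, 28, 35-day gaps.
Each is the final Sunday of its month — March 31, 2002 is past the 28th, so '4th Sunday' doesn't fit.
July 2002 ends with Sunday July 28, 2002.
Last Sunday of August 2002: August 25, 2002.
September 2002 ends with Sunday September 29, 2002.
October 2002 ends with Sunday October 27, 2002.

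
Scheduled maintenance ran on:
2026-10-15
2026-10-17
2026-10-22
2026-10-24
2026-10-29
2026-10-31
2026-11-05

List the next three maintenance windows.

Gaps: 2, 5, 2, 5, 2, 5 days — not constant, but cyclic with period 2.
The events fall on every Thursday and Saturday.
Next Saturday: 2026-11-07.
Next Thursday: 2026-11-12.
Next Saturday: 2026-11-14.

2026-11-07, 2026-11-12, 2026-11-14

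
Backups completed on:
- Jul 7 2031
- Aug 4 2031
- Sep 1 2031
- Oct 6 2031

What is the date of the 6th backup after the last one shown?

Gaps: 28, 28, 35 days — a mix of 28 and 35. Every date is a Monday.
Each is the 1st Monday of its month.
November 2031 — 1st Monday is Nov 3 2031.
December 2031 — 1st Monday is Dec 1 2031.
January 2032 — 1st Monday is Jan 5 2032.
February 2032 — 1st Monday is Feb 2 2032.
1st Monday of March 2032: Mar 1 2032.
April 2032 — 1st Monday is Apr 5 2032.

Apr 5 2032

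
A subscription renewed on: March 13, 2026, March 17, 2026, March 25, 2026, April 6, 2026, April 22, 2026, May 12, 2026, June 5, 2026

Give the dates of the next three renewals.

July 3, 2026; August 4, 2026; September 9, 2026

The spacing grows by 4 each time: 4, 8, 12, 16, 20, 24 days.
Next gap: 28 days. June 5, 2026 + 28 days = July 3, 2026.
Next gap: 32 days. July 3, 2026 + 32 days = August 4, 2026.
Next gap: 36 days. August 4, 2026 + 36 days = September 9, 2026.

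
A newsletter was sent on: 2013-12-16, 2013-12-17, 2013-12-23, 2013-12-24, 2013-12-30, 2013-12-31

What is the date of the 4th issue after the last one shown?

The gap pattern 1, 6, 1, 6, 1 repeats every 2 events.
These are the Mondays and Tuesdays of each week.
The following Monday is 2014-01-06.
The following Tuesday is 2014-01-07.
The following Monday is 2014-01-13.
The following Tuesday is 2014-01-14.

2014-01-14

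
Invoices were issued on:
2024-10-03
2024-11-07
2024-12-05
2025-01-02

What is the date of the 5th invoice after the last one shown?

2025-06-05

All dates are Thursdays, 35, 28, 28 days apart.
Specifically, the 1st Thursday of each month.
1st Thursday of February 2025: 2025-02-06.
March 2025 — 1st Thursday is 2025-03-06.
1st Thursday of April 2025: 2025-04-03.
1st Thursday of May 2025: 2025-05-01.
June 2025 — 1st Thursday is 2025-06-05.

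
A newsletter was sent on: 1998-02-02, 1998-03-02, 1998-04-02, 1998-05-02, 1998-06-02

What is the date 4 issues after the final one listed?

1998-10-02

The day-of-month is always 2 (28, 31, 30, 31 days between events).
So this recurs on the 2nd of each month.
Next: July 1998 → 1998-07-02.
August 1998: 1998-08-02.
September 1998: 1998-09-02.
Next: October 1998 → 1998-10-02.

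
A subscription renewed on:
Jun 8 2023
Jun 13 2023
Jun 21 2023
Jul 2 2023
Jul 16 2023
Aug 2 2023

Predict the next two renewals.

Intervals are 5, 8, 11, 14, 17 days — an arithmetic progression with common difference 3.
Next gap: 20 days. Aug 2 2023 + 20 days = Aug 22 2023.
Next gap: 23 days. Aug 22 2023 + 23 days = Sep 14 2023.

Aug 22 2023, Sep 14 2023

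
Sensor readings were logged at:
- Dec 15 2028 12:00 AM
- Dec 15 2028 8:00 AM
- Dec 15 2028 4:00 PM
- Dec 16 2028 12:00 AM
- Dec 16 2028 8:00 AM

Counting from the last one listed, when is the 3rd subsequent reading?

Dec 17 2028 8:00 AM

Spacing: 8, 8, 8, 8 h — constant 8 h.
Dec 16 2028 8:00 AM + 8 h = Dec 16 2028 4:00 PM.
Dec 16 2028 4:00 PM + 8 h = Dec 17 2028 12:00 AM.
Dec 17 2028 12:00 AM + 8 h = Dec 17 2028 8:00 AM.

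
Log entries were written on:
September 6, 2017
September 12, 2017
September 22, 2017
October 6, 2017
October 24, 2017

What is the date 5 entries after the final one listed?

Intervals are 6, 10, 14, 18 days — an arithmetic progression with common difference 4.
Next gap: 22 days. October 24, 2017 + 22 days = November 15, 2017.
Next gap: 26 days. November 15, 2017 + 26 days = December 11, 2017.
Next gap: 30 days. December 11, 2017 + 30 days = January 10, 2018.
Next gap: 34 days. January 10, 2018 + 34 days = February 13, 2018.
Next gap: 38 days. February 13, 2018 + 38 days = March 23, 2018.

March 23, 2018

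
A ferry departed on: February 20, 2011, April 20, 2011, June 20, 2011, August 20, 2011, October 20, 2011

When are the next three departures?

The day-of-month is always 20 (59, 61, 61, 61 days between events).
So this recurs on the 20th of every 2 months.
Next: December 2011 → December 20, 2011.
Next: February 2012 → February 20, 2012.
April 2012: April 20, 2012.

December 20, 2011; February 20, 2012; April 20, 2012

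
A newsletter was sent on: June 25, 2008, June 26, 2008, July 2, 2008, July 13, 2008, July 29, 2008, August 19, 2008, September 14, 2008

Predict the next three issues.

October 15, 2008; November 20, 2008; December 31, 2008

Gaps: 1, 6, 11, 16, 21, 26 days — each gap is 5 larger than the previous one.
Next gap: 31 days. September 14, 2008 + 31 days = October 15, 2008.
Next gap: 36 days. October 15, 2008 + 36 days = November 20, 2008.
Next gap: 41 days. November 20, 2008 + 41 days = December 31, 2008.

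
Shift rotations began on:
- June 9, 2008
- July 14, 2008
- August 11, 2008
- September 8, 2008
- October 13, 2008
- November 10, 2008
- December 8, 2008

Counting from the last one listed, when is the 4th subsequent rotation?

Gaps: 35, 28, 28, 35, 28, 28 days — a mix of 28 and 35. Every date is a Monday.
Each is the 2nd Monday of its month.
January 2009 — 2nd Monday is January 12, 2009.
2nd Monday of February 2009: February 9, 2009.
2nd Monday of March 2009: March 9, 2009.
April 2009 — 2nd Monday is April 13, 2009.

April 13, 2009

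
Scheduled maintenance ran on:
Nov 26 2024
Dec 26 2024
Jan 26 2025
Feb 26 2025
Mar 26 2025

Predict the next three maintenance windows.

Apr 26 2025, May 26 2025, Jun 26 2025

The day-of-month is always 26 (30, 31, 31, 28 days between events).
So this recurs on the 26th of each month.
Next: April 2025 → Apr 26 2025.
May 2025: May 26 2025.
June 2025: Jun 26 2025.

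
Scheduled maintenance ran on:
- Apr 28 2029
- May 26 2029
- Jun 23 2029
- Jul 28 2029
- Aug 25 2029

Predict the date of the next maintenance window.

Gaps: 28, 28, 35, 28 days — a mix of 28 and 35. Every date is a Saturday.
Each is the 4th Saturday of its month.
4th Saturday of September 2029: Sep 22 2029.

Sep 22 2029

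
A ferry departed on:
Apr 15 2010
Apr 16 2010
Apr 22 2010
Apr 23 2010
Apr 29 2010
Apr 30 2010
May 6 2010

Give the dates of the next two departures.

The gap pattern 1, 6, 1, 6, 1, 6 repeats every 2 events.
These are the Thursdays and Fridays of each week.
Next Friday: May 7 2010.
The following Thursday is May 13 2010.

May 7 2010, May 13 2010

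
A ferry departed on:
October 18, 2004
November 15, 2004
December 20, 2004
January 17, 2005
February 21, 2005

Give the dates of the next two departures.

March 21, 2005; April 18, 2005

These are Mondays at 28- or 35-day spacing (28, 35, 28, 35).
The pattern: 3rd Monday of the month.
March 2005 — 3rd Monday is March 21, 2005.
April 2005 — 3rd Monday is April 18, 2005.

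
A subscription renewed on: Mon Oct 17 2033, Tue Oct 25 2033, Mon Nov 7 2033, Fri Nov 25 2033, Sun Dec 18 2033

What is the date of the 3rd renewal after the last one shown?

Mon Mar 27 2034

Intervals are 8, 13, 18, 23 days — an arithmetic progression with common difference 5.
Next gap: 28 days. Sun Dec 18 2033 + 28 days = Sun Jan 15 2034.
Next gap: 33 days. Sun Jan 15 2034 + 33 days = Fri Feb 17 2034.
Next gap: 38 days. Fri Feb 17 2034 + 38 days = Mon Mar 27 2034.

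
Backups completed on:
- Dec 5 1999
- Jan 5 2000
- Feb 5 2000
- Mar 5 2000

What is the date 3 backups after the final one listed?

Gaps: 31, 31, 29 days — not constant. Every event is on the 5th of the month.
Pattern: the 5th of each month.
Next: April 2000 → Apr 5 2000.
May 2000: May 5 2000.
June 2000: Jun 5 2000.

Jun 5 2000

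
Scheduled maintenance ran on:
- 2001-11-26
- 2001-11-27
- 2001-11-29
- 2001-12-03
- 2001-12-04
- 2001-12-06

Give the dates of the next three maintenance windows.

2001-12-10, 2001-12-11, 2001-12-13

The gap pattern 1, 2, 4, 1, 2 repeats every 3 events.
These are the Mondays, Tuesdays and Thursdays of each week.
The following Monday is 2001-12-10.
The following Tuesday is 2001-12-11.
The following Thursday is 2001-12-13.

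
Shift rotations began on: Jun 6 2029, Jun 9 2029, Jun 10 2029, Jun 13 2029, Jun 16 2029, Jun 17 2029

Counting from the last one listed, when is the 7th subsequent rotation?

Every event lands on a Wednesday or Saturday or Sunday (gaps cycle 3, 1, 3, 3, 1).
So the schedule is: every Wednesday, Saturday and Sunday.
The following Wednesday is Jun 20 2029.
The following Saturday is Jun 23 2029.
The following Sunday is Jun 24 2029.
The following Wednesday is Jun 27 2029.
Next Saturday: Jun 30 2029.
The following Sunday is Jul 1 2029.
Next Wednesday: Jul 4 2029.

Jul 4 2029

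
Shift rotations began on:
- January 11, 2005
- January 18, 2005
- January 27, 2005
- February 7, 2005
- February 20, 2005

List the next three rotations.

March 7, 2005; March 24, 2005; April 12, 2005

Intervals are 7, 9, 11, 13 days — an arithmetic progression with common difference 2.
Next gap: 15 days. February 20, 2005 + 15 days = March 7, 2005.
Next gap: 17 days. March 7, 2005 + 17 days = March 24, 2005.
Next gap: 19 days. March 24, 2005 + 19 days = April 12, 2005.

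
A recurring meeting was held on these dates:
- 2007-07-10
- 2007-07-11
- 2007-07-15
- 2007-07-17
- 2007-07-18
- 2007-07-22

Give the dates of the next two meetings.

2007-07-24, 2007-07-25

The gap pattern 1, 4, 2, 1, 4 repeats every 3 events.
These are the Tuesdays, Wednesdays and Sundays of each week.
The following Tuesday is 2007-07-24.
Next Wednesday: 2007-07-25.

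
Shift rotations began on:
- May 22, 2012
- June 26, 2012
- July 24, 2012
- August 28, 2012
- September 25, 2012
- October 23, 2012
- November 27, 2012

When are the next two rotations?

These are Tuesdays at 28- or 35-day spacing (35, 28, 35, 28, 28, 35).
The pattern: 4th Tuesday of the month.
December 2012 — 4th Tuesday is December 25, 2012.
4th Tuesday of January 2013: January 22, 2013.

December 25, 2012; January 22, 2013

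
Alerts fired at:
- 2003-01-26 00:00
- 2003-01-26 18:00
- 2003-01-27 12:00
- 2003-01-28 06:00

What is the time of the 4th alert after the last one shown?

Gaps: 18, 18, 18 hours — each event is 18 hours after the previous one.
2003-01-28 06:00 + 18 h = 2003-01-29 00:00.
2003-01-29 00:00 + 18 h = 2003-01-29 18:00.
2003-01-29 18:00 + 18 h = 2003-01-30 12:00.
2003-01-30 12:00 + 18 h = 2003-01-31 06:00.

2003-01-31 06:00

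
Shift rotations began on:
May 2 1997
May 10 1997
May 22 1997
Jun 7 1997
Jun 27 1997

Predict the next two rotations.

Jul 21 1997, Aug 18 1997

Intervals are 8, 12, 16, 20 days — an arithmetic progression with common difference 4.
Next gap: 24 days. Jun 27 1997 + 24 days = Jul 21 1997.
Next gap: 28 days. Jul 21 1997 + 28 days = Aug 18 1997.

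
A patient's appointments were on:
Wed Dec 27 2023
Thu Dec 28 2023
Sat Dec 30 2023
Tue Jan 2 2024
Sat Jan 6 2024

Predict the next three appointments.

Thu Jan 11 2024, Wed Jan 17 2024, Wed Jan 24 2024

Intervals are 1, 2, 3, 4 days — an arithmetic progression with common difference 1.
Next gap: 5 days. Sat Jan 6 2024 + 5 days = Thu Jan 11 2024.
Next gap: 6 days. Thu Jan 11 2024 + 6 days = Wed Jan 17 2024.
Next gap: 7 days. Wed Jan 17 2024 + 7 days = Wed Jan 24 2024.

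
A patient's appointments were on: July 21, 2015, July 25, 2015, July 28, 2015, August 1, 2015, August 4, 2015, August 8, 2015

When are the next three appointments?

August 11, 2015; August 15, 2015; August 18, 2015

The gap pattern 4, 3, 4, 3, 4 repeats every 2 events.
These are the Tuesdays and Saturdays of each week.
The following Tuesday is August 11, 2015.
Next Saturday: August 15, 2015.
Next Tuesday: August 18, 2015.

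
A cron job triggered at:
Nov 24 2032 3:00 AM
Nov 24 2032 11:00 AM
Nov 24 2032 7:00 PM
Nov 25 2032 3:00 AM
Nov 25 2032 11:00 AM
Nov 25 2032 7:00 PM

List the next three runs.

Nov 26 2032 3:00 AM, Nov 26 2032 11:00 AM, Nov 26 2032 7:00 PM

Spacing: 8, 8, 8, 8, 8 h — constant 8 h.
Nov 25 2032 7:00 PM + 8 h = Nov 26 2032 3:00 AM.
Nov 26 2032 3:00 AM + 8 h = Nov 26 2032 11:00 AM.
Nov 26 2032 11:00 AM + 8 h = Nov 26 2032 7:00 PM.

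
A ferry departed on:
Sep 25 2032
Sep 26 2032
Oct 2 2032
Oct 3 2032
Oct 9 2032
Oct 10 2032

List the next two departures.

The gap pattern 1, 6, 1, 6, 1 repeats every 2 events.
These are the Saturdays and Sundays of each week.
The following Saturday is Oct 16 2032.
Next Sunday: Oct 17 2032.

Oct 16 2032, Oct 17 2032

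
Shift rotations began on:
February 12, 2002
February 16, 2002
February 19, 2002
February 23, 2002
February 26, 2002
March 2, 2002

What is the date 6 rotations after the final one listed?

March 23, 2002

The gap pattern 4, 3, 4, 3, 4 repeats every 2 events.
These are the Tuesdays and Saturdays of each week.
The following Tuesday is March 5, 2002.
Next Saturday: March 9, 2002.
The following Tuesday is March 12, 2002.
The following Saturday is March 16, 2002.
Next Tuesday: March 19, 2002.
The following Saturday is March 23, 2002.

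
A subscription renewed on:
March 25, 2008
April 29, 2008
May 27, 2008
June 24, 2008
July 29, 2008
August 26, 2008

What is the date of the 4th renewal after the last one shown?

These are Tuesdays with 35, 28, 28, 35, 28-day gaps.
Each is the final Tuesday of its month — April 29, 2008 is past the 28th, so '4th Tuesday' doesn't fit.
Last Tuesday of September 2008: September 30, 2008.
October 2008 ends with Tuesday October 28, 2008.
November 2008 ends with Tuesday November 25, 2008.
Last Tuesday of December 2008: December 30, 2008.

December 30, 2008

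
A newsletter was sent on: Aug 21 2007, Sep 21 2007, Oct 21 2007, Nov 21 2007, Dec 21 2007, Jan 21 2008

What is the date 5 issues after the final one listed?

Gaps: 31, 30, 31, 30, 31 days — not constant. Every event is on the 21st of the month.
Pattern: the 21st of each month.
February 2008: Feb 21 2008.
Next: March 2008 → Mar 21 2008.
Next: April 2008 → Apr 21 2008.
May 2008: May 21 2008.
Next: June 2008 → Jun 21 2008.

Jun 21 2008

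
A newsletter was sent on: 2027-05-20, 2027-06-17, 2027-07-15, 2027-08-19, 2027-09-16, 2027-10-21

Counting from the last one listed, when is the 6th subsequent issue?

2028-04-20

Gaps: 28, 28, 35, 28, 35 days — a mix of 28 and 35. Every date is a Thursday.
Each is the 3rd Thursday of its month.
November 2027 — 3rd Thursday is 2027-11-18.
3rd Thursday of December 2027: 2027-12-16.
3rd Thursday of January 2028: 2028-01-20.
February 2028 — 3rd Thursday is 2028-02-17.
3rd Thursday of March 2028: 2028-03-16.
3rd Thursday of April 2028: 2028-04-20.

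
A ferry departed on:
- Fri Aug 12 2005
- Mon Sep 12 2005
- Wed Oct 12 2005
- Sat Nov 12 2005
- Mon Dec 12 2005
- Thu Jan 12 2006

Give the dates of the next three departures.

Sun Feb 12 2006, Sun Mar 12 2006, Wed Apr 12 2006

Gaps: 31, 30, 31, 30, 31 days — not constant. Every event is on the 12th of the month.
Pattern: the 12th of each month.
February 2006: Sun Feb 12 2006.
Next: March 2006 → Sun Mar 12 2006.
Next: April 2006 → Wed Apr 12 2006.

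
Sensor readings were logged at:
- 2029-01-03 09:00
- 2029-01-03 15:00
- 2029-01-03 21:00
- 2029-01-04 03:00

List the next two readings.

The interval is a steady 6 hours (6, 6, 6).
2029-01-04 03:00 + 6 h = 2029-01-04 09:00.
2029-01-04 09:00 + 6 h = 2029-01-04 15:00.

2029-01-04 09:00, 2029-01-04 15:00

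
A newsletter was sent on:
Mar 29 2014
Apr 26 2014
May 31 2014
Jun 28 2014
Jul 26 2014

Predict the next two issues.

These are Saturdays with 28, 35, 28, 28-day gaps.
Each is the final Saturday of its month — Mar 29 2014 is past the 28th, so '4th Saturday' doesn't fit.
August 2014 ends with Saturday Aug 30 2014.
September 2014 ends with Saturday Sep 27 2014.

Aug 30 2014, Sep 27 2014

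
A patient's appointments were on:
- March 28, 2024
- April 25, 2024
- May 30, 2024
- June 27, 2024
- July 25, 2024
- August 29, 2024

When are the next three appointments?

September 26, 2024; October 31, 2024; November 28, 2024

These are Thursdays with 28, 35, 28, 28, 35-day gaps.
Each is the final Thursday of its month — May 30, 2024 is past the 28th, so '4th Thursday' doesn't fit.
September 2024 ends with Thursday September 26, 2024.
October 2024 ends with Thursday October 31, 2024.
November 2024 ends with Thursday November 28, 2024.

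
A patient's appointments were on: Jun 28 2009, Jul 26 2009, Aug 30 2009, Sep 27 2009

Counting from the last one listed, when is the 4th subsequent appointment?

Jan 31 2010

These are Sundays with 28, 35, 28-day gaps.
Each is the final Sunday of its month — Aug 30 2009 is past the 28th, so '4th Sunday' doesn't fit.
Last Sunday of October 2009: Oct 25 2009.
Last Sunday of November 2009: Nov 29 2009.
Last Sunday of December 2009: Dec 27 2009.
Last Sunday of January 2010: Jan 31 2010.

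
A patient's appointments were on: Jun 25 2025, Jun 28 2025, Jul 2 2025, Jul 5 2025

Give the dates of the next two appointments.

Gaps: 3, 4, 3 days — not constant, but cyclic with period 2.
The events fall on every Wednesday and Saturday.
Next Wednesday: Jul 9 2025.
Next Saturday: Jul 12 2025.

Jul 9 2025, Jul 12 2025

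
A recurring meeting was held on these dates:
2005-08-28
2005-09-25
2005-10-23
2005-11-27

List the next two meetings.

2005-12-25, 2006-01-22

Gaps: 28, 28, 35 days — a mix of 28 and 35. Every date is a Sunday.
Each is the 4th Sunday of its month.
December 2005 — 4th Sunday is 2005-12-25.
4th Sunday of January 2006: 2006-01-22.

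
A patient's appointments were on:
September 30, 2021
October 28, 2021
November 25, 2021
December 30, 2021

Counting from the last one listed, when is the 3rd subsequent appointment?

March 31, 2022

All Thursdays; the gaps (28, 28, 35) vary with month length.
This is the last Thursday of each month.
January 2022 ends with Thursday January 27, 2022.
February 2022 ends with Thursday February 24, 2022.
March 2022 ends with Thursday March 31, 2022.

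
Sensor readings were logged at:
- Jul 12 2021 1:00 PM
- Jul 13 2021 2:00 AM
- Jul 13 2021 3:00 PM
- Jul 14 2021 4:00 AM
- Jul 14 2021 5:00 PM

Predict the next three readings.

Spacing: 13, 13, 13, 13 h — constant 13 h.
Jul 14 2021 5:00 PM + 13 h = Jul 15 2021 6:00 AM.
Jul 15 2021 6:00 AM + 13 h = Jul 15 2021 7:00 PM.
Jul 15 2021 7:00 PM + 13 h = Jul 16 2021 8:00 AM.

Jul 15 2021 6:00 AM, Jul 15 2021 7:00 PM, Jul 16 2021 8:00 AM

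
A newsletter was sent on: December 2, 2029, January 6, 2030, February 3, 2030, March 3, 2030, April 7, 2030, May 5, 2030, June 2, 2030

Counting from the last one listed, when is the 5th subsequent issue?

All dates are Sundays, 35, 28, 28, 35, 28, 28 days apart.
Specifically, the 1st Sunday of each month.
1st Sunday of July 2030: July 7, 2030.
1st Sunday of August 2030: August 4, 2030.
1st Sunday of September 2030: September 1, 2030.
1st Sunday of October 2030: October 6, 2030.
November 2030 — 1st Sunday is November 3, 2030.

November 3, 2030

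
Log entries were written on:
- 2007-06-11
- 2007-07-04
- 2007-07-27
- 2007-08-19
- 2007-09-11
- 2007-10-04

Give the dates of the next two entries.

The spacing is 23, 23, 23, 23, 23 days — always 23 days.
2007-10-04 + 23 days = 2007-10-27.
2007-10-27 + 23 days = 2007-11-19.

2007-10-27, 2007-11-19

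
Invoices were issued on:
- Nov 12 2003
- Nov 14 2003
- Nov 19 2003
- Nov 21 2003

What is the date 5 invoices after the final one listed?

Gaps: 2, 5, 2 days — not constant, but cyclic with period 2.
The events fall on every Wednesday and Friday.
The following Wednesday is Nov 26 2003.
The following Friday is Nov 28 2003.
Next Wednesday: Dec 3 2003.
The following Friday is Dec 5 2003.
The following Wednesday is Dec 10 2003.

Dec 10 2003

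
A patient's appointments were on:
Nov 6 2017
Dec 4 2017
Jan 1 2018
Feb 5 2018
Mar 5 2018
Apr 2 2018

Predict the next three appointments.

All dates are Mondays, 28, 28, 35, 28, 28 days apart.
Specifically, the 1st Monday of each month.
1st Monday of May 2018: May 7 2018.
June 2018 — 1st Monday is Jun 4 2018.
July 2018 — 1st Monday is Jul 2 2018.

May 7 2018, Jun 4 2018, Jul 2 2018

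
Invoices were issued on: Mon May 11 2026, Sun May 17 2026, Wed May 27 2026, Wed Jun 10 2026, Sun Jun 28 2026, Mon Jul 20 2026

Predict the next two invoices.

Sat Aug 15 2026, Mon Sep 14 2026

Gaps: 6, 10, 14, 18, 22 days — each gap is 4 larger than the previous one.
Next gap: 26 days. Mon Jul 20 2026 + 26 days = Sat Aug 15 2026.
Next gap: 30 days. Sat Aug 15 2026 + 30 days = Mon Sep 14 2026.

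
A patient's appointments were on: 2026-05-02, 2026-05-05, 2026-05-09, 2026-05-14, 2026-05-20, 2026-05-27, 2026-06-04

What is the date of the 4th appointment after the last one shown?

2026-07-16

Intervals are 3, 4, 5, 6, 7, 8 days — an arithmetic progression with common difference 1.
Next gap: 9 days. 2026-06-04 + 9 days = 2026-06-13.
Next gap: 10 days. 2026-06-13 + 10 days = 2026-06-23.
Next gap: 11 days. 2026-06-23 + 11 days = 2026-07-04.
Next gap: 12 days. 2026-07-04 + 12 days = 2026-07-16.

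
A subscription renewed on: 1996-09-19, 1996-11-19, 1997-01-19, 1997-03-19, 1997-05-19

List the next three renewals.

Gaps: 61, 61, 59, 61 days — not constant. Every event is on the 19th of the month.
Pattern: the 19th of every 2 months.
July 1997: 1997-07-19.
September 1997: 1997-09-19.
November 1997: 1997-11-19.

1997-07-19, 1997-09-19, 1997-11-19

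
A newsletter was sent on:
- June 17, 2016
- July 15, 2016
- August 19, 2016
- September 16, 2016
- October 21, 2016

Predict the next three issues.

These are Fridays at 28- or 35-day spacing (28, 35, 28, 35).
The pattern: 3rd Friday of the month.
November 2016 — 3rd Friday is November 18, 2016.
December 2016 — 3rd Friday is December 16, 2016.
January 2017 — 3rd Friday is January 20, 2017.

November 18, 2016; December 16, 2016; January 20, 2017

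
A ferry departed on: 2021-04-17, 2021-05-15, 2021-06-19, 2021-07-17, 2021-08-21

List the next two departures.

Gaps: 28, 35, 28, 35 days — a mix of 28 and 35. Every date is a Saturday.
Each is the 3rd Saturday of its month.
3rd Saturday of September 2021: 2021-09-18.
3rd Saturday of October 2021: 2021-10-16.

2021-09-18, 2021-10-16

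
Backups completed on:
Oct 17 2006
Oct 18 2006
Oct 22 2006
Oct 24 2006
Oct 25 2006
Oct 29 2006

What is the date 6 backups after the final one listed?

Gaps: 1, 4, 2, 1, 4 days — not constant, but cyclic with period 3.
The events fall on every Tuesday, Wednesday and Sunday.
The following Tuesday is Oct 31 2006.
The following Wednesday is Nov 1 2006.
Next Sunday: Nov 5 2006.
The following Tuesday is Nov 7 2006.
The following Wednesday is Nov 8 2006.
The following Sunday is Nov 12 2006.

Nov 12 2006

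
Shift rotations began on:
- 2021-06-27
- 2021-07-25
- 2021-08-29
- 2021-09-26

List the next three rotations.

These are Sundays with 28, 35, 28-day gaps.
Each is the final Sunday of its month — 2021-08-29 is past the 28th, so '4th Sunday' doesn't fit.
October 2021 ends with Sunday 2021-10-31.
November 2021 ends with Sunday 2021-11-28.
December 2021 ends with Sunday 2021-12-26.

2021-10-31, 2021-11-28, 2021-12-26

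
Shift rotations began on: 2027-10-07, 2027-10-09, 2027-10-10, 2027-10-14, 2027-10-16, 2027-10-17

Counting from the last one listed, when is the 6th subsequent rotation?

Every event lands on a Thursday or Saturday or Sunday (gaps cycle 2, 1, 4, 2, 1).
So the schedule is: every Thursday, Saturday and Sunday.
Next Thursday: 2027-10-21.
The following Saturday is 2027-10-23.
Next Sunday: 2027-10-24.
Next Thursday: 2027-10-28.
Next Saturday: 2027-10-30.
The following Sunday is 2027-10-31.

2027-10-31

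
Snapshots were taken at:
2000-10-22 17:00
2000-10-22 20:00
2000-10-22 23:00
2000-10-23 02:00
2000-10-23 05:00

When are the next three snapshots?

Spacing: 3, 3, 3, 3 h — constant 3 h.
2000-10-23 05:00 + 3 h = 2000-10-23 08:00.
2000-10-23 08:00 + 3 h = 2000-10-23 11:00.
2000-10-23 11:00 + 3 h = 2000-10-23 14:00.

2000-10-23 08:00, 2000-10-23 11:00, 2000-10-23 14:00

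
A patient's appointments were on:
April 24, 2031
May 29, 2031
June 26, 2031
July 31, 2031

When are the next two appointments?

August 28, 2031; September 25, 2031

Every date is a Thursday; gaps 35, 28, 35 days.
Each is the last Thursday of its month (at least one falls on the 29th or later, ruling out '4th Thursday').
Last Thursday of August 2031: August 28, 2031.
Last Thursday of September 2031: September 25, 2031.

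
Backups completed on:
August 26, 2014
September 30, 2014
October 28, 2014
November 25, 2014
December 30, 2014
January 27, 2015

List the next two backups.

All Tuesdays; the gaps (35, 28, 28, 35, 28) vary with month length.
This is the last Tuesday of each month.
Last Tuesday of February 2015: February 24, 2015.
Last Tuesday of March 2015: March 31, 2015.

February 24, 2015; March 31, 2015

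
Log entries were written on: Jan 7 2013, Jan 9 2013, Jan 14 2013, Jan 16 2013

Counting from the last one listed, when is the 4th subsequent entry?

Every event lands on a Monday or Wednesday (gaps cycle 2, 5, 2).
So the schedule is: every Monday and Wednesday.
Next Monday: Jan 21 2013.
Next Wednesday: Jan 23 2013.
The following Monday is Jan 28 2013.
The following Wednesday is Jan 30 2013.

Jan 30 2013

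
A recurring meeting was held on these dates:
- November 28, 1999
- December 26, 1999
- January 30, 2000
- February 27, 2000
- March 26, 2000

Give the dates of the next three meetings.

These are Sundays with 28, 35, 28, 28-day gaps.
Each is the final Sunday of its month — January 30, 2000 is past the 28th, so '4th Sunday' doesn't fit.
April 2000 ends with Sunday April 30, 2000.
Last Sunday of May 2000: May 28, 2000.
Last Sunday of June 2000: June 25, 2000.

April 30, 2000; May 28, 2000; June 25, 2000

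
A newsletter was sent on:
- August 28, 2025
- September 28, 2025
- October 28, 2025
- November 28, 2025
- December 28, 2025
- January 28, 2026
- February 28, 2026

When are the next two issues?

Gaps: 31, 30, 31, 30, 31, 31 days — not constant. Every event is on the 28th of the month.
Pattern: the 28th of each month.
March 2026: March 28, 2026.
April 2026: April 28, 2026.

March 28, 2026; April 28, 2026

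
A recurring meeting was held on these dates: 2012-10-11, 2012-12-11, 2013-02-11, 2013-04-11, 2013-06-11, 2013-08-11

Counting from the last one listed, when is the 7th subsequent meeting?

Gaps: 61, 62, 59, 61, 61 days — not constant. Every event is on the 11th of the month.
Pattern: the 11th of every 2 months.
Next: October 2013 → 2013-10-11.
December 2013: 2013-12-11.
February 2014: 2014-02-11.
April 2014: 2014-04-11.
June 2014: 2014-06-11.
August 2014: 2014-08-11.
Next: October 2014 → 2014-10-11.

2014-10-11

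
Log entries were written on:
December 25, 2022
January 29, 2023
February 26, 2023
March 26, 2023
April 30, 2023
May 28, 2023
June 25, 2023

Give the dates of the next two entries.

These are Sundays with 35, 28, 28, 35, 28, 28-day gaps.
Each is the final Sunday of its month — January 29, 2023 is past the 28th, so '4th Sunday' doesn't fit.
July 2023 ends with Sunday July 30, 2023.
Last Sunday of August 2023: August 27, 2023.

July 30, 2023; August 27, 2023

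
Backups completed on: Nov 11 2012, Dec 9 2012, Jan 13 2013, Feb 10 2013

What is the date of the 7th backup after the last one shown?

Sep 8 2013

These are Sundays at 28- or 35-day spacing (28, 35, 28).
The pattern: 2nd Sunday of the month.
2nd Sunday of March 2013: Mar 10 2013.
April 2013 — 2nd Sunday is Apr 14 2013.
May 2013 — 2nd Sunday is May 12 2013.
2nd Sunday of June 2013: Jun 9 2013.
July 2013 — 2nd Sunday is Jul 14 2013.
August 2013 — 2nd Sunday is Aug 11 2013.
September 2013 — 2nd Sunday is Sep 8 2013.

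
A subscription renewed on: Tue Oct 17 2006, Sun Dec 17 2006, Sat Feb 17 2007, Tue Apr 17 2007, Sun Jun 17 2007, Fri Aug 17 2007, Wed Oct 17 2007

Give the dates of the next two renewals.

Mon Dec 17 2007, Sun Feb 17 2008

Each date is the 17th; the gaps (61, 62, 59, 61, 61, 61) track the month lengths.
The rule is the 17th of every 2 months.
Next: December 2007 → Mon Dec 17 2007.
Next: February 2008 → Sun Feb 17 2008.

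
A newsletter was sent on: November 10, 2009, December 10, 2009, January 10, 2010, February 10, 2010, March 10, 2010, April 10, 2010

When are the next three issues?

May 10, 2010; June 10, 2010; July 10, 2010

Gaps: 30, 31, 31, 28, 31 days — not constant. Every event is on the 10th of the month.
Pattern: the 10th of each month.
May 2010: May 10, 2010.
Next: June 2010 → June 10, 2010.
Next: July 2010 → July 10, 2010.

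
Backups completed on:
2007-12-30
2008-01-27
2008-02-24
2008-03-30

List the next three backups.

All Sundays; the gaps (28, 28, 35) vary with month length.
This is the last Sunday of each month.
April 2008 ends with Sunday 2008-04-27.
May 2008 ends with Sunday 2008-05-25.
June 2008 ends with Sunday 2008-06-29.

2008-04-27, 2008-05-25, 2008-06-29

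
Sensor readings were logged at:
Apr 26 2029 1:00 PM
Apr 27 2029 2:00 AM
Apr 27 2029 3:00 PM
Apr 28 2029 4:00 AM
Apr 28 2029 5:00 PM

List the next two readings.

Apr 29 2029 6:00 AM, Apr 29 2029 7:00 PM

Gaps: 13, 13, 13, 13 hours — each event is 13 hours after the previous one.
Apr 28 2029 5:00 PM + 13 h = Apr 29 2029 6:00 AM.
Apr 29 2029 6:00 AM + 13 h = Apr 29 2029 7:00 PM.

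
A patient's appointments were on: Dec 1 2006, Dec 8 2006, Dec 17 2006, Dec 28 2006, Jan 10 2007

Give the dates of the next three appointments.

Jan 25 2007, Feb 11 2007, Mar 2 2007

Intervals are 7, 9, 11, 13 days — an arithmetic progression with common difference 2.
Next gap: 15 days. Jan 10 2007 + 15 days = Jan 25 2007.
Next gap: 17 days. Jan 25 2007 + 17 days = Feb 11 2007.
Next gap: 19 days. Feb 11 2007 + 19 days = Mar 2 2007.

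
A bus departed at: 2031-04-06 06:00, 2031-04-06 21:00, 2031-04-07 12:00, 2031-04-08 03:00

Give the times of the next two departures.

2031-04-08 18:00, 2031-04-09 09:00

Gaps: 15, 15, 15 hours — each event is 15 hours after the previous one.
2031-04-08 03:00 + 15 h = 2031-04-08 18:00.
2031-04-08 18:00 + 15 h = 2031-04-09 09:00.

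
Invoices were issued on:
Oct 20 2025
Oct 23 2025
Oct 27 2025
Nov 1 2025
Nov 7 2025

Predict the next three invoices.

Nov 14 2025, Nov 22 2025, Dec 1 2025

The spacing grows by 1 each time: 3, 4, 5, 6 days.
Next gap: 7 days. Nov 7 2025 + 7 days = Nov 14 2025.
Next gap: 8 days. Nov 14 2025 + 8 days = Nov 22 2025.
Next gap: 9 days. Nov 22 2025 + 9 days = Dec 1 2025.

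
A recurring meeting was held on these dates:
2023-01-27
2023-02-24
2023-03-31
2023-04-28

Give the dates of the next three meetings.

2023-05-26, 2023-06-30, 2023-07-28

All Fridays; the gaps (28, 35, 28) vary with month length.
This is the last Friday of each month.
May 2023 ends with Friday 2023-05-26.
Last Friday of June 2023: 2023-06-30.
July 2023 ends with Friday 2023-07-28.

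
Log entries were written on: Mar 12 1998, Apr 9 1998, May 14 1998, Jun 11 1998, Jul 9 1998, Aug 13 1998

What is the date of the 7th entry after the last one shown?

Mar 11 1999

Gaps: 28, 35, 28, 28, 35 days — a mix of 28 and 35. Every date is a Thursday.
Each is the 2nd Thursday of its month.
2nd Thursday of September 1998: Sep 10 1998.
October 1998 — 2nd Thursday is Oct 8 1998.
November 1998 — 2nd Thursday is Nov 12 1998.
December 1998 — 2nd Thursday is Dec 10 1998.
January 1999 — 2nd Thursday is Jan 14 1999.
February 1999 — 2nd Thursday is Feb 11 1999.
March 1999 — 2nd Thursday is Mar 11 1999.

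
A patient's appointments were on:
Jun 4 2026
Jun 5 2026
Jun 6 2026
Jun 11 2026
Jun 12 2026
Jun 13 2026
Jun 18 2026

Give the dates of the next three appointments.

Jun 19 2026, Jun 20 2026, Jun 25 2026

Every event lands on a Thursday or Friday or Saturday (gaps cycle 1, 1, 5, 1, 1, 5).
So the schedule is: every Thursday, Friday and Saturday.
The following Friday is Jun 19 2026.
Next Saturday: Jun 20 2026.
The following Thursday is Jun 25 2026.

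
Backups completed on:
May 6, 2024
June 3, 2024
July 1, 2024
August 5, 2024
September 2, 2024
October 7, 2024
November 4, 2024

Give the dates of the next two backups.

December 2, 2024; January 6, 2025

Gaps: 28, 28, 35, 28, 35, 28 days — a mix of 28 and 35. Every date is a Monday.
Each is the 1st Monday of its month.
1st Monday of December 2024: December 2, 2024.
January 2025 — 1st Monday is January 6, 2025.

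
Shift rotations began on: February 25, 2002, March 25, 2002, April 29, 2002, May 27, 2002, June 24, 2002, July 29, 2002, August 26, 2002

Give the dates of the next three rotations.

Every date is a Monday; gaps 28, 35, 28, 28, 35, 28 days.
Each is the last Monday of its month (at least one falls on the 29th or later, ruling out '4th Monday').
September 2002 ends with Monday September 30, 2002.
October 2002 ends with Monday October 28, 2002.
November 2002 ends with Monday November 25, 2002.

September 30, 2002; October 28, 2002; November 25, 2002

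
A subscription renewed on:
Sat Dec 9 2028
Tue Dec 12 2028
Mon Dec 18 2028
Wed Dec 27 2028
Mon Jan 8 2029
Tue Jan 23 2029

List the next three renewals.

Gaps: 3, 6, 9, 12, 15 days — each gap is 3 larger than the previous one.
Next gap: 18 days. Tue Jan 23 2029 + 18 days = Sat Feb 10 2029.
Next gap: 21 days. Sat Feb 10 2029 + 21 days = Sat Mar 3 2029.
Next gap: 24 days. Sat Mar 3 2029 + 24 days = Tue Mar 27 2029.

Sat Feb 10 2029, Sat Mar 3 2029, Tue Mar 27 2029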